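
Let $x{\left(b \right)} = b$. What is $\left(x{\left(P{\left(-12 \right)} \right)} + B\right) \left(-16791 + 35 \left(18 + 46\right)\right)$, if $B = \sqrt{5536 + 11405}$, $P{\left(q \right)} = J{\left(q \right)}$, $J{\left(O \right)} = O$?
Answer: $174612 - 14551 \sqrt{16941} \approx -1.7193 \cdot 10^{6}$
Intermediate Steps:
$P{\left(q \right)} = q$
$B = \sqrt{16941} \approx 130.16$
$\left(x{\left(P{\left(-12 \right)} \right)} + B\right) \left(-16791 + 35 \left(18 + 46\right)\right) = \left(-12 + \sqrt{16941}\right) \left(-16791 + 35 \left(18 + 46\right)\right) = \left(-12 + \sqrt{16941}\right) \left(-16791 + 35 \cdot 64\right) = \left(-12 + \sqrt{16941}\right) \left(-16791 + 2240\right) = \left(-12 + \sqrt{16941}\right) \left(-14551\right) = 174612 - 14551 \sqrt{16941}$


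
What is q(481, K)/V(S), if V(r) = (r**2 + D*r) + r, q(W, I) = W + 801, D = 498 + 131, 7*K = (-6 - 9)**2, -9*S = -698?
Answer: 51921/2222432 ≈ 0.023362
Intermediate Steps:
S = 698/9 (S = -1/9*(-698) = 698/9 ≈ 77.556)
K = 225/7 (K = (-6 - 9)**2/7 = (1/7)*(-15)**2 = (1/7)*225 = 225/7 ≈ 32.143)
D = 629
q(W, I) = 801 + W
V(r) = r**2 + 630*r (V(r) = (r**2 + 629*r) + r = r**2 + 630*r)
q(481, K)/V(S) = (801 + 481)/((698*(630 + 698/9)/9)) = 1282/(((698/9)*(6368/9))) = 1282/(4444864/81) = 1282*(81/4444864) = 51921/2222432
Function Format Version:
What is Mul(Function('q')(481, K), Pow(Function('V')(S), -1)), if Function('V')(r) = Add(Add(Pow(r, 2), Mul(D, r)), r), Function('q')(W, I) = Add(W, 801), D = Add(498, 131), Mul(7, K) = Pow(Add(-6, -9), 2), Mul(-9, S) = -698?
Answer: Rational(51921, 2222432) ≈ 0.023362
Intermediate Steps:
S = Rational(698, 9) (S = Mul(Rational(-1, 9), -698) = Rational(698, 9) ≈ 77.556)
K = Rational(225, 7) (K = Mul(Rational(1, 7), Pow(Add(-6, -9), 2)) = Mul(Rational(1, 7), Pow(-15, 2)) = Mul(Rational(1, 7), 225) = Rational(225, 7) ≈ 32.143)
D = 629
Function('q')(W, I) = Add(801, W)
Function('V')(r) = Add(Pow(r, 2), Mul(630, r)) (Function('V')(r) = Add(Add(Pow(r, 2), Mul(629, r)), r) = Add(Pow(r, 2), Mul(630, r)))
Mul(Function('q')(481, K), Pow(Function('V')(S), -1)) = Mul(Add(801, 481), Pow(Mul(Rational(698, 9), Add(630, Rational(698, 9))), -1)) = Mul(1282, Pow(Mul(Rational(698, 9), Rational(6368, 9)), -1)) = Mul(1282, Pow(Rational(4444864, 81), -1)) = Mul(1282, Rational(81, 4444864)) = Rational(51921, 2222432)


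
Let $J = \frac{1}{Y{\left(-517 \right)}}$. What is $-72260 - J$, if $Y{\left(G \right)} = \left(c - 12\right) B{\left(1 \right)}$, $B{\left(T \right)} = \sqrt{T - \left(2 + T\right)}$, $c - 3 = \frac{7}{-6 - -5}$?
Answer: $-72260 - \frac{i \sqrt{2}}{32} \approx -72260.0 - 0.044194 i$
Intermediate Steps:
$c = -4$ ($c = 3 + \frac{7}{-6 - -5} = 3 + \frac{7}{-6 + 5} = 3 + \frac{7}{-1} = 3 + 7 \left(-1\right) = 3 - 7 = -4$)
$B{\left(T \right)} = i \sqrt{2}$ ($B{\left(T \right)} = \sqrt{-2} = i \sqrt{2}$)
$Y{\left(G \right)} = - 16 i \sqrt{2}$ ($Y{\left(G \right)} = \left(-4 - 12\right) i \sqrt{2} = - 16 i \sqrt{2}$)
$J = \frac{i \sqrt{2}}{32}$ ($J = \frac{1}{\left(-16\right) i \sqrt{2}} = \frac{i \sqrt{2}}{32} \approx 0.044194 i$)
$-72260 - J = -72260 - \frac{i \sqrt{2}}{32}$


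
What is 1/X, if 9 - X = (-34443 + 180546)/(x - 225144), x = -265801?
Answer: 490945/4564608 ≈ 0.10755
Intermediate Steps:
X = 4564608/490945 (X = 9 - (-34443 + 180546)/(-265801 - 225144) = 9 - 146103/(-490945) = 9 - 146103*(-1)/490945 = 9 - 1*(-146103/490945) = 9 + 146103/490945 = 4564608/490945 ≈ 9.2976)
1/X = 1/(4564608/490945) = 490945/4564608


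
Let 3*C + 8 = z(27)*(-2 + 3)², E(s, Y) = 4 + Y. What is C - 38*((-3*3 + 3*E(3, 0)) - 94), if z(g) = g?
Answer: 10393/3 ≈ 3464.3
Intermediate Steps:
C = 19/3 (C = -8/3 + (27*(-2 + 3)²)/3 = -8/3 + (27*1²)/3 = -8/3 + (27*1)/3 = -8/3 + (⅓)*27 = -8/3 + 9 = 19/3 ≈ 6.3333)
C - 38*((-3*3 + 3*E(3, 0)) - 94) = 19/3 - 38*((-3*3 + 3*(4 + 0)) - 94) = 19/3 - 38*((-9 + 3*4) - 94) = 19/3 - 38*((-9 + 12) - 94) = 19/3 - 38*(3 - 94) = 19/3 - 38*(-91) = 19/3 + 3458 = 10393/3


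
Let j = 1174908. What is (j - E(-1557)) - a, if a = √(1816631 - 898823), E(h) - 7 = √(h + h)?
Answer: 1174901 - 4*√57363 - 3*I*√346 ≈ 1.1739e+6 - 55.803*I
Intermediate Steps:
E(h) = 7 + √2*√h (E(h) = 7 + √(h + h) = 7 + √(2*h) = 7 + √2*√h)
a = 4*√57363 (a = √917808 = 4*√57363 ≈ 958.02)
(j - E(-1557)) - a = (1174908 - (7 + √2*√(-1557))) - 4*√57363 = (1174908 - (7 + √2*(3*I*√173))) - 4*√57363 = (1174908 - (7 + 3*I*√346)) - 4*√57363 = (1174908 + (-7 - 3*I*√346)) - 4*√57363 = (1174901 - 3*I*√346) - 4*√57363 = 1174901 - 4*√57363 - 3*I*√346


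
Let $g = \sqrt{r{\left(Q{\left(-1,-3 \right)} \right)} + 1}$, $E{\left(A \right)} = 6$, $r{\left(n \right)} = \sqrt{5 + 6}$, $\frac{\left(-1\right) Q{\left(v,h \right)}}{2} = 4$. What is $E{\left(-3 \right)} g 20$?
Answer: $120 \sqrt{1 + \sqrt{11}} \approx 249.32$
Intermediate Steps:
$Q{\left(v,h \right)} = -8$ ($Q{\left(v,h \right)} = \left(-2\right) 4 = -8$)
$r{\left(n \right)} = \sqrt{11}$
$g = \sqrt{1 + \sqrt{11}}$ ($g = \sqrt{\sqrt{11} + 1} = \sqrt{1 + \sqrt{11}} \approx 2.0776$)
$E{\left(-3 \right)} g 20 = 6 \sqrt{1 + \sqrt{11}} \cdot 20 = 120 \sqrt{1 + \sqrt{11}}$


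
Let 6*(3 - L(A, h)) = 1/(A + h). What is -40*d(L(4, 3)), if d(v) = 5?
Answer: -200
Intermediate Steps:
L(A, h) = 3 - 1/(6*(A + h))
-40*d(L(4, 3)) = -40*5 = -200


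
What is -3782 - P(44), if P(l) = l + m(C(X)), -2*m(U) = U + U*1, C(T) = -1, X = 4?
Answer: -3827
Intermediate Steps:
m(U) = -U (m(U) = -(U + U*1)/2 = -(U + U)/2 = -U)
P(l) = 1 + l (P(l) = l - 1*(-1) = l + 1 = 1 + l)
-3782 - P(44) = -3782 - (1 + 44) = -3782 - 1*45 = -3782 - 45 = -3827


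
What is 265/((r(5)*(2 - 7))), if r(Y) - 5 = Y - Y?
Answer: -53/5 ≈ -10.600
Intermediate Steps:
r(Y) = 5 (r(Y) = 5 + (Y - Y) = 5 + 0 = 5)
265/((r(5)*(2 - 7))) = 265/((5*(2 - 7))) = 265/((5*(-5))) = 265/(-25) = 265*(-1/25) = -53/5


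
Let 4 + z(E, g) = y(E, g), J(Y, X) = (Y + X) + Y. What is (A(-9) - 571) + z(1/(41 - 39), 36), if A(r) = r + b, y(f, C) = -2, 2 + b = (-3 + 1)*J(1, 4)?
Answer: -600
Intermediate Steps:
J(Y, X) = X + 2*Y (J(Y, X) = (X + Y) + Y = X + 2*Y)
b = -14 (b = -2 + (-3 + 1)*(4 + 2*1) = -2 - 2*(4 + 2) = -2 - 2*6 = -2 - 12 = -14)
z(E, g) = -6 (z(E, g) = -4 - 2 = -6)
A(r) = -14 + r (A(r) = r - 14 = -14 + r)
(A(-9) - 571) + z(1/(41 - 39), 36) = ((-14 - 9) - 571) - 6 = (-23 - 571) - 6 = -594 - 6 = -600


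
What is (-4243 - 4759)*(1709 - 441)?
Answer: -11414536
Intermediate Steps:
(-4243 - 4759)*(1709 - 441) = -9002*1268 = -11414536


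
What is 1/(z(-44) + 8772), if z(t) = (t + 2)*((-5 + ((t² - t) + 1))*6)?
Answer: -1/489180 ≈ -2.0442e-6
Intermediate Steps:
z(t) = (2 + t)*(-24 - 6*t + 6*t²) (z(t) = (2 + t)*((-5 + (1 + t² - t))*6) = (2 + t)*((-4 + t² - t)*6) = (2 + t)*(-24 - 6*t + 6*t²))
1/(z(-44) + 8772) = 1/((-48 - 36*(-44) + 6*(-44)² + 6*(-44)³) + 8772) = 1/((-48 + 1584 + 6*1936 + 6*(-85184)) + 8772) = 1/((-48 + 1584 + 11616 - 511104) + 8772) = 1/(-497952 + 8772) = 1/(-489180) = -1/489180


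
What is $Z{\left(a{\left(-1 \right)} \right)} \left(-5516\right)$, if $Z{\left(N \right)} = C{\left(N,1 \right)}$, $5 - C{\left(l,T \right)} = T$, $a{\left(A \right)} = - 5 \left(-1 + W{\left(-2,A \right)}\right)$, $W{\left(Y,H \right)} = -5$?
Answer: $-22064$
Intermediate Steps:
$a{\left(A \right)} = 30$ ($a{\left(A \right)} = - 5 \left(-1 - 5\right) = \left(-5\right) \left(-6\right) = 30$)
$C{\left(l,T \right)} = 5 - T$
$Z{\left(N \right)} = 4$ ($Z{\left(N \right)} = 5 - 1 = 4$)
$Z{\left(a{\left(-1 \right)} \right)} \left(-5516\right) = 4 \left(-5516\right) = -22064$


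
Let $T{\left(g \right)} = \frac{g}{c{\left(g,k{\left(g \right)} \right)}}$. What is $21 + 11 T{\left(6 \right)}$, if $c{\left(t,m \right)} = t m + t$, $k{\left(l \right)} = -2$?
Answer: $10$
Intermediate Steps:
$c{\left(t,m \right)} = t + m t$ ($c{\left(t,m \right)} = m t + t = t + m t$)
$T{\left(g \right)} = -1$ ($T{\left(g \right)} = \frac{g}{g \left(1 - 2\right)} = \frac{g}{g \left(-1\right)} = \frac{g}{\left(-1\right) g} = g \left(- \frac{1}{g}\right) = -1$)
$21 + 11 T{\left(6 \right)} = 21 + 11 \left(-1\right) = 21 - 11 = 10$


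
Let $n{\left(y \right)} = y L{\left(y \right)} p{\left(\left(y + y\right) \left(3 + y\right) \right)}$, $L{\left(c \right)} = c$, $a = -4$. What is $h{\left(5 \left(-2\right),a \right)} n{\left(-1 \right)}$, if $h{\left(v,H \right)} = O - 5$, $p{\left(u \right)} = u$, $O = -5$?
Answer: $40$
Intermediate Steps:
$n{\left(y \right)} = 2 y^{3} \left(3 + y\right)$ ($n{\left(y \right)} = y y \left(y + y\right) \left(3 + y\right) = y^{2} \cdot 2 y \left(3 + y\right) = 2 y^{3} \left(3 + y\right)$)
$h{\left(v,H \right)} = -10$ ($h{\left(v,H \right)} = -5 - 5 = -10$)
$h{\left(5 \left(-2\right),a \right)} n{\left(-1 \right)} = - 10 \cdot 2 \left(-1\right)^{3} \left(3 - 1\right) = - 10 \cdot 2 \left(-1\right) 2 = \left(-10\right) \left(-4\right) = 40$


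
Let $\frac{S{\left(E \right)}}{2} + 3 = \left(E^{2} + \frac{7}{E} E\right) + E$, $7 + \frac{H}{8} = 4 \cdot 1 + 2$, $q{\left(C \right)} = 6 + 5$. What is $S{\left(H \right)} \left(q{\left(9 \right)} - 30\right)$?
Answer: $-2280$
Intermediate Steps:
$q{\left(C \right)} = 11$
$H = -8$ ($H = -56 + 8 \left(4 \cdot 1 + 2\right) = -56 + 8 \left(4 + 2\right) = -56 + 8 \cdot 6 = -56 + 48 = -8$)
$S{\left(E \right)} = 8 + 2 E + 2 E^{2}$ ($S{\left(E \right)} = -6 + 2 \left(\left(E^{2} + \frac{7}{E} E\right) + E\right) = -6 + 2 \left(\left(E^{2} + 7\right) + E\right) = -6 + 2 \left(\left(7 + E^{2}\right) + E\right) = -6 + 2 \left(7 + E + E^{2}\right) = -6 + \left(14 + 2 E + 2 E^{2}\right) = 8 + 2 E + 2 E^{2}$)
$S{\left(H \right)} \left(q{\left(9 \right)} - 30\right) = \left(8 + 2 \left(-8\right) + 2 \left(-8\right)^{2}\right) \left(11 - 30\right) = \left(8 - 16 + 2 \cdot 64\right) \left(-19\right) = \left(8 - 16 + 128\right) \left(-19\right) = 120 \left(-19\right) = -2280$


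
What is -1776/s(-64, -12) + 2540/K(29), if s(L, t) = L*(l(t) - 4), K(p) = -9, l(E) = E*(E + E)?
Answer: -2884441/10224 ≈ -282.12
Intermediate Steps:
l(E) = 2*E² (l(E) = E*(2*E) = 2*E²)
s(L, t) = L*(-4 + 2*t²) (s(L, t) = L*(2*t² - 4) = L*(-4 + 2*t²))
-1776/s(-64, -12) + 2540/K(29) = -1776*(-1/(128*(-2 + (-12)²))) + 2540/(-9) = -1776*(-1/(128*(-2 + 144))) + 2540*(-⅑) = -1776/(2*(-64)*142) - 2540/9 = -1776/(-18176) - 2540/9 = -1776*(-1/18176) - 2540/9 = 111/1136 - 2540/9 = -2884441/10224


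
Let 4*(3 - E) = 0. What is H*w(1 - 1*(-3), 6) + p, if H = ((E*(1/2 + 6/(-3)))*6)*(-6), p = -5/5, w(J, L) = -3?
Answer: -487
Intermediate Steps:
E = 3 (E = 3 - 1/4*0 = 3 + 0 = 3)
p = -1 (p = -5*1/5 = -1)
H = 162 (H = ((3*(1/2 + 6/(-3)))*6)*(-6) = ((3*(1*(1/2) + 6*(-1/3)))*6)*(-6) = ((3*(1/2 - 2))*6)*(-6) = ((3*(-3/2))*6)*(-6) = -9/2*6*(-6) = -27*(-6) = 162)
H*w(1 - 1*(-3), 6) + p = 162*(-3) - 1 = -486 - 1 = -487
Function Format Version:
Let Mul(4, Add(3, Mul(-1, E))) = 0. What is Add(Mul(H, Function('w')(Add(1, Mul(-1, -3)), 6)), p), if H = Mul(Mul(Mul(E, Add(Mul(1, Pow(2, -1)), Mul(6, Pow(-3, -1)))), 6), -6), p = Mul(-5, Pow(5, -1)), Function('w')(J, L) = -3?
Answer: -487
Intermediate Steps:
E = 3 (E = Add(3, Mul(Rational(-1, 4), 0)) = Add(3, 0) = 3)
p = -1 (p = Mul(-5, Rational(1, 5)) = -1)
H = 162 (H = Mul(Mul(Mul(3, Add(Mul(1, Pow(2, -1)), Mul(6, Pow(-3, -1)))), 6), -6) = Mul(Mul(Mul(3, Add(Mul(1, Rational(1, 2)), Mul(6, Rational(-1, 3)))), 6), -6) = Mul(Mul(Mul(3, Add(Rational(1, 2), -2)), 6), -6) = Mul(Mul(Mul(3, Rational(-3, 2)), 6), -6) = Mul(Mul(Rational(-9, 2), 6), -6) = Mul(-27, -6) = 162)
Add(Mul(H, Function('w')(Add(1, Mul(-1, -3)), 6)), p) = Add(Mul(162, -3), -1) = Add(-486, -1) = -487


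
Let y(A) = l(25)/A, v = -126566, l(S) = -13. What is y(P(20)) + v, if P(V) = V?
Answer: -2531333/20 ≈ -1.2657e+5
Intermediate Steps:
y(A) = -13/A
y(P(20)) + v = -13/20 - 126566 = -2531333/20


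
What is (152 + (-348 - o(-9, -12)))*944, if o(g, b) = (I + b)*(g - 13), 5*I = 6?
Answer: -2046592/5 ≈ -4.0932e+5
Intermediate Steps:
I = 6/5 (I = (1/5)*6 = 6/5 ≈ 1.2000)
o(g, b) = (-13 + g)*(6/5 + b) (o(g, b) = (6/5 + b)*(g - 13) = (6/5 + b)*(-13 + g) = (-13 + g)*(6/5 + b))
(152 + (-348 - o(-9, -12)))*944 = (152 + (-348 - (-78/5 - 13*(-12) + (6/5)*(-9) - 12*(-9))))*944 = (152 + (-348 - (-78/5 + 156 - 54/5 + 108)))*944 = (152 + (-348 - 1*1188/5))*944 = (152 + (-348 - 1188/5))*944 = (152 - 2928/5)*944 = -2168/5*944 = -2046592/5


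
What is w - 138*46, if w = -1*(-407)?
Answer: -5941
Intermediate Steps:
w = 407
w - 138*46 = 407 - 138*46 = 407 - 6348 = -5941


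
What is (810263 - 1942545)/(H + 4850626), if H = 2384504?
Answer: -566141/3617565 ≈ -0.15650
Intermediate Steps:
(810263 - 1942545)/(H + 4850626) = (810263 - 1942545)/(2384504 + 4850626) = -1132282/7235130 = -1132282*1/7235130 = -566141/3617565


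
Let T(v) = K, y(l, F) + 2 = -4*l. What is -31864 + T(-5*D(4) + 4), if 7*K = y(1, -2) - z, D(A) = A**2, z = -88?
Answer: -222966/7 ≈ -31852.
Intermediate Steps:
y(l, F) = -2 - 4*l
K = 82/7 (K = ((-2 - 4*1) - 1*(-88))/7 = ((-2 - 4) + 88)/7 = (-6 + 88)/7 = (1/7)*82 = 82/7 ≈ 11.714)
T(v) = 82/7
-31864 + T(-5*D(4) + 4) = -31864 + 82/7 = -222966/7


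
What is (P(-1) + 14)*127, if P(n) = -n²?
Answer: 1651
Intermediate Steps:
(P(-1) + 14)*127 = (-1*(-1)² + 14)*127 = (-1*1 + 14)*127 = (-1 + 14)*127 = 13*127 = 1651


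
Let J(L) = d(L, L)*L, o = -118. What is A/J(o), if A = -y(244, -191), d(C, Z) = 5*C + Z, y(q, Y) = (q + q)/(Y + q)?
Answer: -61/553479 ≈ -0.00011021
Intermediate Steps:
y(q, Y) = 2*q/(Y + q) (y(q, Y) = (2*q)/(Y + q) = 2*q/(Y + q))
d(C, Z) = Z + 5*C
J(L) = 6*L² (J(L) = (L + 5*L)*L = (6*L)*L = 6*L²)
A = -488/53 (A = -2*244/(-191 + 244) = -2*244/53 = -1*488/53 = -488/53 ≈ -9.2076)
A/J(o) = -488/(53*(6*(-118)²)) = -488/(53*(6*13924)) = -488/53/83544 = -488/53*1/83544 = -61/553479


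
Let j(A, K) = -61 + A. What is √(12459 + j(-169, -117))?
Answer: √12229 ≈ 110.58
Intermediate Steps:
√(12459 + j(-169, -117)) = √(12459 + (-61 - 169)) = √(12459 - 230) = √12229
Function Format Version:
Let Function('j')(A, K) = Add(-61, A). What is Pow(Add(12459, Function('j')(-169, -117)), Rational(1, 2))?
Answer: Pow(12229, Rational(1, 2)) ≈ 110.58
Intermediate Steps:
Pow(Add(12459, Function('j')(-169, -117)), Rational(1, 2)) = Pow(Add(12459, Add(-61, -169)), Rational(1, 2)) = Pow(Add(12459, -230), Rational(1, 2)) = Pow(12229, Rational(1, 2))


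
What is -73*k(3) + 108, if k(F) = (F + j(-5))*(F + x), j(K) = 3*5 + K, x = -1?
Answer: -1790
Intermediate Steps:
j(K) = 15 + K
k(F) = (-1 + F)*(10 + F) (k(F) = (F + (15 - 5))*(F - 1) = (F + 10)*(-1 + F) = (10 + F)*(-1 + F) = (-1 + F)*(10 + F))
-73*k(3) + 108 = -73*(-10 + 3² + 9*3) + 108 = -73*(-10 + 9 + 27) + 108 = -73*26 + 108 = -1898 + 108 = -1790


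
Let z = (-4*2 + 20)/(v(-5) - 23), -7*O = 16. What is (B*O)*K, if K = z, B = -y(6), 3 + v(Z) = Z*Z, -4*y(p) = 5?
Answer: 240/7 ≈ 34.286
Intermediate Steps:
y(p) = -5/4 (y(p) = -¼*5 = -5/4)
v(Z) = -3 + Z² (v(Z) = -3 + Z*Z = -3 + Z²)
B = 5/4 (B = -1*(-5/4) = 5/4 ≈ 1.2500)
O = -16/7 (O = -⅐*16 = -16/7 ≈ -2.2857)
z = -12 (z = (-4*2 + 20)/((-3 + (-5)²) - 23) = (-8 + 20)/((-3 + 25) - 23) = 12/(22 - 23) = 12/(-1) = 12*(-1) = -12)
K = -12
(B*O)*K = ((5/4)*(-16/7))*(-12) = -20/7*(-12) = 240/7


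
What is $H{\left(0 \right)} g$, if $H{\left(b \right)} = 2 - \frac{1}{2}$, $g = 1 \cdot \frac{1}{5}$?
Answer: $\frac{3}{10} \approx 0.3$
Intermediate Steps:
$g = \frac{1}{5}$ ($g = 1 \cdot \frac{1}{5} = \frac{1}{5} \approx 0.2$)
$H{\left(b \right)} = \frac{3}{2}$ ($H{\left(b \right)} = 2 - \frac{1}{2} = \frac{3}{2}$)
$H{\left(0 \right)} g = \frac{3}{2} \cdot \frac{1}{5} = \frac{3}{10}$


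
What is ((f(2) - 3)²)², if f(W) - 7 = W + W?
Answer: 4096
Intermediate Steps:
f(W) = 7 + 2*W (f(W) = 7 + (W + W) = 7 + 2*W)
((f(2) - 3)²)² = (((7 + 2*2) - 3)²)² = (((7 + 4) - 3)²)² = ((11 - 3)²)² = (8²)² = 64² = 4096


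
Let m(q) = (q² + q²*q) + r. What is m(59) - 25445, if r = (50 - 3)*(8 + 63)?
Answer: 186752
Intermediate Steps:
r = 3337 (r = 47*71 = 3337)
m(q) = 3337 + q² + q³ (m(q) = (q² + q²*q) + 3337 = (q² + q³) + 3337 = 3337 + q² + q³)
m(59) - 25445 = (3337 + 59² + 59³) - 25445 = (3337 + 3481 + 205379) - 25445 = 212197 - 25445 = 186752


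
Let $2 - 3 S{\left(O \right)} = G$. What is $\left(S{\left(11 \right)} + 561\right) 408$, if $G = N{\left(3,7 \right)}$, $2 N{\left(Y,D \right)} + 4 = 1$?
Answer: $229364$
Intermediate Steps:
$N{\left(Y,D \right)} = - \frac{3}{2}$ ($N{\left(Y,D \right)} = -2 + \frac{1}{2} \cdot 1 = -2 + \frac{1}{2} = - \frac{3}{2}$)
$G = - \frac{3}{2} \approx -1.5$
$S{\left(O \right)} = \frac{7}{6}$ ($S{\left(O \right)} = \frac{2}{3} - - \frac{1}{2} = \frac{2}{3} + \frac{1}{2} = \frac{7}{6}$)
$\left(S{\left(11 \right)} + 561\right) 408 = \left(\frac{7}{6} + 561\right) 408 = \frac{3373}{6} \cdot 408 = 229364$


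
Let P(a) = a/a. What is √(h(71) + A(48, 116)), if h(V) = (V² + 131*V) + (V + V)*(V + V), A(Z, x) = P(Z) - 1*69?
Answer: √34438 ≈ 185.57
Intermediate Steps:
P(a) = 1
A(Z, x) = -68 (A(Z, x) = 1 - 1*69 = 1 - 69 = -68)
h(V) = 5*V² + 131*V (h(V) = (V² + 131*V) + (2*V)*(2*V) = (V² + 131*V) + 4*V² = 5*V² + 131*V)
√(h(71) + A(48, 116)) = √(71*(131 + 5*71) - 68) = √(71*(131 + 355) - 68) = √(71*486 - 68) = √(34506 - 68) = √34438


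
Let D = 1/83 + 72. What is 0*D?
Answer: 0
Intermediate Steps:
D = 5977/83 (D = 1/83 + 72 = 5977/83 ≈ 72.012)
0*D = 0*(5977/83) = 0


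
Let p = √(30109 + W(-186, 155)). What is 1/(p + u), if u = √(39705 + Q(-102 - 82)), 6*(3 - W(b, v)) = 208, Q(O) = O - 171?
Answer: 3/(2*√67674 + 15*√1574) ≈ 0.0026896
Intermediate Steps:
Q(O) = -171 + O
W(b, v) = -95/3 (W(b, v) = 3 - ⅙*208 = 3 - 104/3 = -95/3)
p = 2*√67674/3 (p = √(30109 - 95/3) = √(90232/3) = 2*√67674/3 ≈ 173.43)
u = 5*√1574 (u = √(39705 + (-171 + (-102 - 82))) = √(39705 + (-171 - 184)) = √(39705 - 355) = √39350 = 5*√1574 ≈ 198.37)
1/(p + u) = 1/(2*√67674/3 + 5*√1574) = 1/(5*√1574 + 2*√67674/3)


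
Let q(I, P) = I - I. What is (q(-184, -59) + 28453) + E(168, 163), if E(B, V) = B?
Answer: 28621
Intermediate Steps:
q(I, P) = 0
(q(-184, -59) + 28453) + E(168, 163) = (0 + 28453) + 168 = 28453 + 168 = 28621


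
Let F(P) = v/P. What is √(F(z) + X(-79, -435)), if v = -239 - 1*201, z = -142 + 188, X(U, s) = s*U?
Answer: 5*√726961/23 ≈ 185.35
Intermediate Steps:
X(U, s) = U*s
z = 46
v = -440 (v = -239 - 201 = -440)
F(P) = -440/P
√(F(z) + X(-79, -435)) = √(-440/46 - 79*(-435)) = √(-440*1/46 + 34365) = √(-220/23 + 34365) = √(790175/23) = 5*√726961/23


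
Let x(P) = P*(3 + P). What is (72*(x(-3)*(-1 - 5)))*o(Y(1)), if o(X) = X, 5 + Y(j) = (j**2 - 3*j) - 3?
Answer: 0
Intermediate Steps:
Y(j) = -8 + j**2 - 3*j (Y(j) = -5 + ((j**2 - 3*j) - 3) = -5 + (-3 + j**2 - 3*j) = -8 + j**2 - 3*j)
(72*(x(-3)*(-1 - 5)))*o(Y(1)) = (72*((-3*(3 - 3))*(-1 - 5)))*(-8 + 1**2 - 3*1) = (72*(-3*0*(-6)))*(-8 + 1 - 3) = (72*(0*(-6)))*(-10) = (72*0)*(-10) = 0*(-10) = 0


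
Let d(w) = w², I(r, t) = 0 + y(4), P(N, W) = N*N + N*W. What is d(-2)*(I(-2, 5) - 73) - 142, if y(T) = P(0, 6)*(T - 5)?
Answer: -434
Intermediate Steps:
P(N, W) = N² + N*W
y(T) = 0 (y(T) = (0*(0 + 6))*(T - 5) = (0*6)*(-5 + T) = 0*(-5 + T) = 0)
I(r, t) = 0 (I(r, t) = 0 + 0 = 0)
d(-2)*(I(-2, 5) - 73) - 142 = (-2)²*(0 - 73) - 142 = 4*(-73) - 142 = -292 - 142 = -434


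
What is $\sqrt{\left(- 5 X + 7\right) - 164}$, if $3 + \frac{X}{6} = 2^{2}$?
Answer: $i \sqrt{187} \approx 13.675 i$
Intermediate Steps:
$X = 6$ ($X = -18 + 6 \cdot 2^{2} = -18 + 6 \cdot 4 = -18 + 24 = 6$)
$\sqrt{\left(- 5 X + 7\right) - 164} = \sqrt{\left(\left(-5\right) 6 + 7\right) - 164} = \sqrt{\left(-30 + 7\right) - 164} = \sqrt{-23 - 164} = \sqrt{-187} = i \sqrt{187}$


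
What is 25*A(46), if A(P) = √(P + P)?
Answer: 50*√23 ≈ 239.79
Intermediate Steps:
A(P) = √2*√P (A(P) = √(2*P) = √2*√P)
25*A(46) = 25*(√2*√46) = 25*(2*√23) = 50*√23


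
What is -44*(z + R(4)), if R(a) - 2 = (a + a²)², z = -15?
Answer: -17028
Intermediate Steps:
R(a) = 2 + (a + a²)²
-44*(z + R(4)) = -44*(-15 + (2 + 4²*(1 + 4)²)) = -44*(-15 + (2 + 16*5²)) = -44*(-15 + (2 + 16*25)) = -44*(-15 + (2 + 400)) = -44*(-15 + 402) = -44*387 = -17028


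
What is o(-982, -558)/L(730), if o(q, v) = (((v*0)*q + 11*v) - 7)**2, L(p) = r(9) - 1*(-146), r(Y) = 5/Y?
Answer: 339849225/1319 ≈ 2.5766e+5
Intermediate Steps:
L(p) = 1319/9 (L(p) = 5/9 - 1*(-146) = 5*(1/9) + 146 = 5/9 + 146 = 1319/9)
o(q, v) = (-7 + 11*v)**2 (o(q, v) = ((0*q + 11*v) - 7)**2 = ((0 + 11*v) - 7)**2 = (11*v - 7)**2 = (-7 + 11*v)**2)
o(-982, -558)/L(730) = (-7 + 11*(-558))**2/(1319/9) = (-7 - 6138)**2*(9/1319) = (-6145)**2*(9/1319) = 37761025*(9/1319) = 339849225/1319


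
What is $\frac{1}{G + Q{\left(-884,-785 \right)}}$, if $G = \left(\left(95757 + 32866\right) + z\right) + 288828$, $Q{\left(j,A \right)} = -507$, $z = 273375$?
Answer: $\frac{1}{690319} \approx 1.4486 \cdot 10^{-6}$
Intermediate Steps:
$G = 690826$ ($G = \left(\left(95757 + 32866\right) + 273375\right) + 288828 = \left(128623 + 273375\right) + 288828 = 401998 + 288828 = 690826$)
$\frac{1}{G + Q{\left(-884,-785 \right)}} = \frac{1}{690826 - 507} = \frac{1}{690319}$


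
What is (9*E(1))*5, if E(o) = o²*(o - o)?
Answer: 0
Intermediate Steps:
E(o) = 0 (E(o) = o²*0 = 0)
(9*E(1))*5 = (9*0)*5 = 0*5 = 0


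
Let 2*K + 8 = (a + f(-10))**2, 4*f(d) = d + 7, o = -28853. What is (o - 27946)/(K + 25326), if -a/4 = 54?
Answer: -1817568/1561993 ≈ -1.1636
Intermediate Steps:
a = -216 (a = -4*54 = -216)
f(d) = 7/4 + d/4 (f(d) = (d + 7)/4 = (7 + d)/4 = 7/4 + d/4)
K = 751561/32 (K = -4 + (-216 + (7/4 + (1/4)*(-10)))**2/2 = -4 + (-216 + (7/4 - 5/2))**2/2 = -4 + (-216 - 3/4)**2/2 = -4 + (-867/4)**2/2 = -4 + (1/2)*(751689/16) = -4 + 751689/32 = 751561/32 ≈ 23486.)
(o - 27946)/(K + 25326) = (-28853 - 27946)/(751561/32 + 25326) = -56799/1561993/32 = -56799*32/1561993 = -1817568/1561993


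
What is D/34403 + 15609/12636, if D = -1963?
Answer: 170730653/144905436 ≈ 1.1782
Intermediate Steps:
D/34403 + 15609/12636 = -1963/34403 + 15609/12636 = -1963*1/34403 + 15609*(1/12636) = -1963/34403 + 5203/4212 = 170730653/144905436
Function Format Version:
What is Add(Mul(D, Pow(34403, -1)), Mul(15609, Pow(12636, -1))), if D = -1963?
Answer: Rational(170730653, 144905436) ≈ 1.1782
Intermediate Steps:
Add(Mul(D, Pow(34403, -1)), Mul(15609, Pow(12636, -1))) = Add(Mul(-1963, Pow(34403, -1)), Mul(15609, Pow(12636, -1))) = Add(Mul(-1963, Rational(1, 34403)), Mul(15609, Rational(1, 12636))) = Add(Rational(-1963, 34403), Rational(5203, 4212)) = Rational(170730653, 144905436)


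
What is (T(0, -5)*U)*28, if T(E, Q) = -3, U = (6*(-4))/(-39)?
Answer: -672/13 ≈ -51.692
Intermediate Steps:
U = 8/13 (U = -24*(-1/39) = 8/13 ≈ 0.61539)
(T(0, -5)*U)*28 = -3*8/13*28 = -24/13*28 = -672/13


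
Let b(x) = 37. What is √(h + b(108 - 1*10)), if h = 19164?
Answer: √19201 ≈ 138.57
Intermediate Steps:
√(h + b(108 - 1*10)) = √(19164 + 37) = √19201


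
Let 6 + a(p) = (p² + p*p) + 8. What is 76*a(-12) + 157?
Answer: 22197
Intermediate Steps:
a(p) = 2 + 2*p² (a(p) = -6 + ((p² + p*p) + 8) = -6 + ((p² + p²) + 8) = -6 + (2*p² + 8) = -6 + (8 + 2*p²) = 2 + 2*p²)
76*a(-12) + 157 = 76*(2 + 2*(-12)²) + 157 = 76*(2 + 2*144) + 157 = 76*(2 + 288) + 157 = 76*290 + 157 = 22040 + 157 = 22197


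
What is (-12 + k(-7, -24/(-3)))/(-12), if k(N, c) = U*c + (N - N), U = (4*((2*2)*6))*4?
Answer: -255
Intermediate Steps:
U = 384 (U = (4*(4*6))*4 = (4*24)*4 = 96*4 = 384)
k(N, c) = 384*c (k(N, c) = 384*c + (N - N) = 384*c + 0 = 384*c)
(-12 + k(-7, -24/(-3)))/(-12) = (-12 + 384*(-24/(-3)))/(-12) = (-12 + 384*(-24*(-1)/3))*(-1/12) = (-12 + 384*(-4*(-2)))*(-1/12) = (-12 + 384*8)*(-1/12) = (-12 + 3072)*(-1/12) = 3060*(-1/12) = -255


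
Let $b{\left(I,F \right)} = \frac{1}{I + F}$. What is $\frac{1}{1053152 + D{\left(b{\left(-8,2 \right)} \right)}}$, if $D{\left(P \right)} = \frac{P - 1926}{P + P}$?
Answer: $\frac{2}{2117861} \approx 9.4435 \cdot 10^{-7}$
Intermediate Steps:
$b{\left(I,F \right)} = \frac{1}{F + I}$
$D{\left(P \right)} = \frac{-1926 + P}{2 P}$
$\frac{1}{1053152 + D{\left(b{\left(-8,2 \right)} \right)}} = \frac{1}{1053152 + \frac{-1926 + \frac{1}{2 - 8}}{2 \frac{1}{2 - 8}}} = \frac{1}{1053152 + \frac{-1926 + \frac{1}{-6}}{2 \frac{1}{-6}}} = \frac{1}{1053152 + \frac{-1926 - \frac{1}{6}}{2 \left(- \frac{1}{6}\right)}} = \frac{1}{1053152 + \frac{1}{2} \left(-6\right) \left(- \frac{11557}{6}\right)} = \frac{1}{1053152 + \frac{11557}{2}} = \frac{1}{\frac{2117861}{2}} = \frac{2}{2117861}$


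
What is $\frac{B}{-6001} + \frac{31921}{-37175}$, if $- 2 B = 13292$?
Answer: $\frac{55507129}{223087175} \approx 0.24881$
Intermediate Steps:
$B = -6646$ ($B = \left(- \frac{1}{2}\right) 13292 = -6646$)
$\frac{B}{-6001} + \frac{31921}{-37175} = - \frac{6646}{-6001} + \frac{31921}{-37175} = \left(-6646\right) \left(- \frac{1}{6001}\right) + 31921 \left(- \frac{1}{37175}\right) = \frac{6646}{6001} - \frac{31921}{37175} = \frac{55507129}{223087175}$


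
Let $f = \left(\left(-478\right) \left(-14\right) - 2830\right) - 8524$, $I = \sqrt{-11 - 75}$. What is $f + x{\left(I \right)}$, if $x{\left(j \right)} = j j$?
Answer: $-4748$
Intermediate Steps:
$I = i \sqrt{86}$ ($I = \sqrt{-86} = i \sqrt{86} \approx 9.2736 i$)
$x{\left(j \right)} = j^{2}$
$f = -4662$ ($f = \left(6692 - 2830\right) - 8524 = 3862 - 8524 = -4662$)
$f + x{\left(I \right)} = -4662 + \left(i \sqrt{86}\right)^{2} = -4662 - 86 = -4748$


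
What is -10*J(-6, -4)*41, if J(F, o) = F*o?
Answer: -9840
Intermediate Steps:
-10*J(-6, -4)*41 = -(-60)*(-4)*41 = -10*24*41 = -240*41 = -9840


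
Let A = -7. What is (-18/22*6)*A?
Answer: 378/11 ≈ 34.364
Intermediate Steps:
(-18/22*6)*A = (-18/22*6)*(-7) = (-18*1/22*6)*(-7) = -9/11*6*(-7) = -54/11*(-7) = 378/11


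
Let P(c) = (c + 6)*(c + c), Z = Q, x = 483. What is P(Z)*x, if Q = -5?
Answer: -4830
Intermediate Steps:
Z = -5
P(c) = 2*c*(6 + c) (P(c) = (6 + c)*(2*c) = 2*c*(6 + c))
P(Z)*x = (2*(-5)*(6 - 5))*483 = (2*(-5)*1)*483 = -10*483 = -4830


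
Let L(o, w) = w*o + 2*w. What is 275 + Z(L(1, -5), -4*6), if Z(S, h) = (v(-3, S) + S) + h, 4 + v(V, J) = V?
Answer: 229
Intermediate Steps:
v(V, J) = -4 + V
L(o, w) = 2*w + o*w (L(o, w) = o*w + 2*w = 2*w + o*w)
Z(S, h) = -7 + S + h (Z(S, h) = ((-4 - 3) + S) + h = (-7 + S) + h = -7 + S + h)
275 + Z(L(1, -5), -4*6) = 275 + (-7 - 5*(2 + 1) - 4*6) = 275 + (-7 - 5*3 - 24) = 275 + (-7 - 15 - 24) = 275 - 46 = 229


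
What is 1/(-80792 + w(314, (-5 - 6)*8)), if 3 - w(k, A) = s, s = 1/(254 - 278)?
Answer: -24/1938935 ≈ -1.2378e-5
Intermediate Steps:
s = -1/24 (s = 1/(-24) = -1/24 ≈ -0.041667)
w(k, A) = 73/24 (w(k, A) = 3 - 1*(-1/24) = 3 + 1/24 = 73/24)
1/(-80792 + w(314, (-5 - 6)*8)) = 1/(-80792 + 73/24) = 1/(-1938935/24) = -24/1938935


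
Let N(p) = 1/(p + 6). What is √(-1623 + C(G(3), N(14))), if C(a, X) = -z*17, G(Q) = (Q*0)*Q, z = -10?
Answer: I*√1453 ≈ 38.118*I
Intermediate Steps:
G(Q) = 0 (G(Q) = 0*Q = 0)
N(p) = 1/(6 + p)
C(a, X) = 170 (C(a, X) = -1*(-10)*17 = 10*17 = 170)
√(-1623 + C(G(3), N(14))) = √(-1623 + 170) = √(-1453) = I*√1453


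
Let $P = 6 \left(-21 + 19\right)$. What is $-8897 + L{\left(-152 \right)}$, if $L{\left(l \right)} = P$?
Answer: $-8909$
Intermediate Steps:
$P = -12$ ($P = 6 \left(-2\right) = -12$)
$L{\left(l \right)} = -12$
$-8897 + L{\left(-152 \right)} = -8897 - 12 = -8909$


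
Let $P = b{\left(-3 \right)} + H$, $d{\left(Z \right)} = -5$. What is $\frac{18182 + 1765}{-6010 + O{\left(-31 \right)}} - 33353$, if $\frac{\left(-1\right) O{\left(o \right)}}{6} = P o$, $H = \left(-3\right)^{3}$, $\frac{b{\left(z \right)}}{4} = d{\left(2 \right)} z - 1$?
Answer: $- \frac{20565395}{616} \approx -33385.0$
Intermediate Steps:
$b{\left(z \right)} = -4 - 20 z$ ($b{\left(z \right)} = 4 \left(- 5 z - 1\right) = 4 \left(-1 - 5 z\right) = -4 - 20 z$)
$H = -27$
$P = 29$ ($P = \left(-4 - -60\right) - 27 = \left(-4 + 60\right) - 27 = 56 - 27 = 29$)
$O{\left(o \right)} = - 174 o$ ($O{\left(o \right)} = - 6 \cdot 29 o = - 174 o$)
$\frac{18182 + 1765}{-6010 + O{\left(-31 \right)}} - 33353 = \frac{18182 + 1765}{-6010 - -5394} - 33353 = \frac{19947}{-6010 + 5394} - 33353 = \frac{19947}{-616} - 33353 = 19947 \left(- \frac{1}{616}\right) - 33353 = - \frac{19947}{616} - 33353 = - \frac{20565395}{616}$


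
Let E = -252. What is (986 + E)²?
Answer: 538756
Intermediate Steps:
(986 + E)² = (986 - 252)² = 734² = 538756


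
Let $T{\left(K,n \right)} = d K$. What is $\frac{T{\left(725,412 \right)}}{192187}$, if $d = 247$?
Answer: $\frac{179075}{192187} \approx 0.93178$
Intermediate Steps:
$T{\left(K,n \right)} = 247 K$
$\frac{T{\left(725,412 \right)}}{192187} = \frac{247 \cdot 725}{192187} = 179075 \cdot \frac{1}{192187} = \frac{179075}{192187}$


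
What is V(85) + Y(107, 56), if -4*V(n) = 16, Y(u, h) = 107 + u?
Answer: 210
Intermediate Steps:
V(n) = -4 (V(n) = -¼*16 = -4)
V(85) + Y(107, 56) = -4 + (107 + 107) = -4 + 214 = 210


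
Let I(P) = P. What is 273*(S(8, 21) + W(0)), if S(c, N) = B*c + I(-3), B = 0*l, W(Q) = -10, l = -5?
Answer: -3549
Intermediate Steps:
B = 0 (B = 0*(-5) = 0)
S(c, N) = -3 (S(c, N) = 0*c - 3 = 0 - 3 = -3)
273*(S(8, 21) + W(0)) = 273*(-3 - 10) = 273*(-13) = -3549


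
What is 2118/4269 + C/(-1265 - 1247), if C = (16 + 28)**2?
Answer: -61341/223411 ≈ -0.27457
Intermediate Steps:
C = 1936 (C = 44**2 = 1936)
2118/4269 + C/(-1265 - 1247) = 2118/4269 + 1936/(-1265 - 1247) = 2118*(1/4269) + 1936/(-2512) = 706/1423 + 1936*(-1/2512) = 706/1423 - 121/157 = -61341/223411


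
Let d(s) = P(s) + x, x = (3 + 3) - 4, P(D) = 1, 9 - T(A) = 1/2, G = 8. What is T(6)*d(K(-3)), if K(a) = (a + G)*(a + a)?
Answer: 51/2 ≈ 25.500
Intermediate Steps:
T(A) = 17/2 (T(A) = 9 - 1/2 = 9 - 1*½ = 9 - ½ = 17/2)
x = 2 (x = 6 - 4 = 2)
K(a) = 2*a*(8 + a) (K(a) = (a + 8)*(a + a) = (8 + a)*(2*a) = 2*a*(8 + a))
d(s) = 3 (d(s) = 1 + 2 = 3)
T(6)*d(K(-3)) = (17/2)*3 = 51/2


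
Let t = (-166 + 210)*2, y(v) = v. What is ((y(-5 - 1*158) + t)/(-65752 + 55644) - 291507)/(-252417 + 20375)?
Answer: 2946552681/2345480536 ≈ 1.2563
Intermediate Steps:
t = 88 (t = 44*2 = 88)
((y(-5 - 1*158) + t)/(-65752 + 55644) - 291507)/(-252417 + 20375) = (((-5 - 1*158) + 88)/(-65752 + 55644) - 291507)/(-252417 + 20375) = (((-5 - 158) + 88)/(-10108) - 291507)/(-232042) = ((-163 + 88)*(-1/10108) - 291507)*(-1/232042) = (-75*(-1/10108) - 291507)*(-1/232042) = (75/10108 - 291507)*(-1/232042) = -2946552681/10108*(-1/232042) = 2946552681/2345480536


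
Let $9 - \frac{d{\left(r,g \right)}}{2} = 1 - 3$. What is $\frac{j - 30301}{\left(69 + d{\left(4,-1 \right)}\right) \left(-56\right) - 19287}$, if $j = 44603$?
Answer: $- \frac{14302}{24383} \approx -0.58656$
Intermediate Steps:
$d{\left(r,g \right)} = 22$ ($d{\left(r,g \right)} = 18 - 2 \left(1 - 3\right) = 18 - -4 = 18 + 4 = 22$)
$\frac{j - 30301}{\left(69 + d{\left(4,-1 \right)}\right) \left(-56\right) - 19287} = \frac{44603 - 30301}{\left(69 + 22\right) \left(-56\right) - 19287} = \frac{14302}{91 \left(-56\right) - 19287} = \frac{14302}{-5096 - 19287} = \frac{14302}{-24383} = 14302 \left(- \frac{1}{24383}\right) = - \frac{14302}{24383}$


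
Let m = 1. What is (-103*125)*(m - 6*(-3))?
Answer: -244625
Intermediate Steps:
(-103*125)*(m - 6*(-3)) = (-103*125)*(1 - 6*(-3)) = -12875*(1 + 18) = -12875*19 = -244625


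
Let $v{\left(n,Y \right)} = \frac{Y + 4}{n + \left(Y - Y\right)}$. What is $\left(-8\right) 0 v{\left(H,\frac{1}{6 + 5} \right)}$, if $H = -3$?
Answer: $0$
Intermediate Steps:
$v{\left(n,Y \right)} = \frac{4 + Y}{n}$ ($v{\left(n,Y \right)} = \frac{4 + Y}{n + 0} = \frac{4 + Y}{n}$)
$\left(-8\right) 0 v{\left(H,\frac{1}{6 + 5} \right)} = \left(-8\right) 0 \frac{4 + \frac{1}{6 + 5}}{-3} = 0 \left(- \frac{4 + \frac{1}{11}}{3}\right) = 0 \left(\left(- \frac{1}{3}\right) \frac{45}{11}\right) = 0 \left(- \frac{15}{11}\right) = 0$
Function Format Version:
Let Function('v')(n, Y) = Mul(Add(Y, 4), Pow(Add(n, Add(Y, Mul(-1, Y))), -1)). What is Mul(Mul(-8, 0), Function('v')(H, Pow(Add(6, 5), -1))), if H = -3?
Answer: 0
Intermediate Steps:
Function('v')(n, Y) = Mul(Pow(n, -1), Add(4, Y)) (Function('v')(n, Y) = Mul(Add(4, Y), Pow(Add(n, 0), -1)) = Mul(Add(4, Y), Pow(n, -1)) = Mul(Pow(n, -1), Add(4, Y)))
Mul(Mul(-8, 0), Function('v')(H, Pow(Add(6, 5), -1))) = Mul(Mul(-8, 0), Mul(Pow(-3, -1), Add(4, Pow(Add(6, 5), -1)))) = Mul(0, Mul(Rational(-1, 3), Add(4, Pow(11, -1)))) = Mul(0, Mul(Rational(-1, 3), Add(4, Rational(1, 11)))) = Mul(0, Mul(Rational(-1, 3), Rational(45, 11))) = Mul(0, Rational(-15, 11)) = 0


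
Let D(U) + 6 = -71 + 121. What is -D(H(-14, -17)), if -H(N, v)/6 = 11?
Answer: -44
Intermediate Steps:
H(N, v) = -66 (H(N, v) = -6*11 = -66)
D(U) = 44 (D(U) = -6 + (-71 + 121) = -6 + 50 = 44)
-D(H(-14, -17)) = -1*44 = -44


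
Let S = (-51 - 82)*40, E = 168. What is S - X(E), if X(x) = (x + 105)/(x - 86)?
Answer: -436513/82 ≈ -5323.3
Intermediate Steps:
X(x) = (105 + x)/(-86 + x)
S = -5320 (S = -133*40 = -5320)
S - X(E) = -5320 - (105 + 168)/(-86 + 168) = -5320 - 273/82 = -436513/82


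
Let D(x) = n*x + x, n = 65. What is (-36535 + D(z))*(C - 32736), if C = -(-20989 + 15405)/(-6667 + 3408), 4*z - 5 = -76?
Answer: 4022989740952/3259 ≈ 1.2344e+9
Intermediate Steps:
z = -71/4 (z = 5/4 + (1/4)*(-76) = 5/4 - 19 = -71/4 ≈ -17.750)
D(x) = 66*x (D(x) = 65*x + x = 66*x)
C = -5584/3259 (C = -(-5584)/(-3259) = -(-5584)*(-1)/3259 = -1*5584/3259 = -5584/3259 ≈ -1.7134)
(-36535 + D(z))*(C - 32736) = (-36535 + 66*(-71/4))*(-5584/3259 - 32736) = (-36535 - 2343/2)*(-106692208/3259) = -75413/2*(-106692208/3259) = 4022989740952/3259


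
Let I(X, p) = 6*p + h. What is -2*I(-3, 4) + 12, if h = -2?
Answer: -32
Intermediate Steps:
I(X, p) = -2 + 6*p (I(X, p) = 6*p - 2 = -2 + 6*p)
-2*I(-3, 4) + 12 = -2*(-2 + 6*4) + 12 = -2*(-2 + 24) + 12 = -2*22 + 12 = -44 + 12 = -32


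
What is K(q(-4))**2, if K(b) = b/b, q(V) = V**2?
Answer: 1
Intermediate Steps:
K(b) = 1
K(q(-4))**2 = 1**2 = 1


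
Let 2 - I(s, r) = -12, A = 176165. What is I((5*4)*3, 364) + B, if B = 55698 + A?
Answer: 231877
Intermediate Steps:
I(s, r) = 14 (I(s, r) = 2 - 1*(-12) = 2 + 12 = 14)
B = 231863 (B = 55698 + 176165 = 231863)
I((5*4)*3, 364) + B = 14 + 231863 = 231877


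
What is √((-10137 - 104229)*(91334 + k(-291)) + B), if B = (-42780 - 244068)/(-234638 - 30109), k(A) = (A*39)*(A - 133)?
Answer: 2*I*√22281775665920140281/12607 ≈ 7.4885e+5*I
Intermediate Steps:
k(A) = 39*A*(-133 + A) (k(A) = (39*A)*(-133 + A) = 39*A*(-133 + A))
B = 95616/88249 (B = -286848/(-264747) = -286848*(-1/264747) = 95616/88249 ≈ 1.0835)
√((-10137 - 104229)*(91334 + k(-291)) + B) = √((-10137 - 104229)*(91334 + 39*(-291)*(-133 - 291)) + 95616/88249) = √(-114366*(91334 + 39*(-291)*(-424)) + 95616/88249) = √(-114366*(91334 + 4811976) + 95616/88249) = √(-114366*4903310 + 95616/88249) = √(-560771951460 + 95616/88249) = √(-49487563944297924/88249) = 2*I*√22281775665920140281/12607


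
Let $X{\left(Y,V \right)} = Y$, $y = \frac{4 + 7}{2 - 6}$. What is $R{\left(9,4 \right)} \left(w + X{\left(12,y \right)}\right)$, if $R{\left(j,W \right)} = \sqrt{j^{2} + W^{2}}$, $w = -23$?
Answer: $- 11 \sqrt{97} \approx -108.34$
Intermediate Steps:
$R{\left(j,W \right)} = \sqrt{W^{2} + j^{2}}$
$y = - \frac{11}{4}$ ($y = \frac{11}{-4} = 11 \left(- \frac{1}{4}\right) = - \frac{11}{4} \approx -2.75$)
$R{\left(9,4 \right)} \left(w + X{\left(12,y \right)}\right) = \sqrt{4^{2} + 9^{2}} \left(-23 + 12\right) = \sqrt{16 + 81} \left(-11\right) = \sqrt{97} \left(-11\right) = - 11 \sqrt{97}$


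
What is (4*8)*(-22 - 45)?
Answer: -2144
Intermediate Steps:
(4*8)*(-22 - 45) = 32*(-67) = -2144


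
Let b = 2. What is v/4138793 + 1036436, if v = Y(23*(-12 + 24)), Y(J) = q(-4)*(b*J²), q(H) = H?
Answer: 4289593452340/4138793 ≈ 1.0364e+6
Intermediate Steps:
Y(J) = -8*J²
v = -609408 (v = -8*529*(-12 + 24)² = -8*(23*12)² = -8*276² = -8*76176 = -609408)
v/4138793 + 1036436 = -609408/4138793 + 1036436 = 4289593452340/4138793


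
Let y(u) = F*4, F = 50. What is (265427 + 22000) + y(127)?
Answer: 287627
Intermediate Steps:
y(u) = 200 (y(u) = 50*4 = 200)
(265427 + 22000) + y(127) = (265427 + 22000) + 200 = 287427 + 200 = 287627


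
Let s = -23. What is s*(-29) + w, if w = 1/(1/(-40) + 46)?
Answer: 1226653/1839 ≈ 667.02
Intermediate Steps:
w = 40/1839 (w = 1/(-1/40 + 46) = 1/(1839/40) = 40/1839 ≈ 0.021751)
s*(-29) + w = -23*(-29) + 40/1839 = 667 + 40/1839 = 1226653/1839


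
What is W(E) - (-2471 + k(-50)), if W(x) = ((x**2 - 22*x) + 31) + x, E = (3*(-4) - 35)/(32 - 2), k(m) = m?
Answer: 2328619/900 ≈ 2587.4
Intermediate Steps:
E = -47/30 (E = (-12 - 35)/30 = -47*1/30 = -47/30 ≈ -1.5667)
W(x) = 31 + x**2 - 21*x (W(x) = (31 + x**2 - 22*x) + x = 31 + x**2 - 21*x)
W(E) - (-2471 + k(-50)) = (31 + (-47/30)**2 - 21*(-47/30)) - (-2471 - 50) = (31 + 2209/900 + 329/10) - 1*(-2521) = 59719/900 + 2521 = 2328619/900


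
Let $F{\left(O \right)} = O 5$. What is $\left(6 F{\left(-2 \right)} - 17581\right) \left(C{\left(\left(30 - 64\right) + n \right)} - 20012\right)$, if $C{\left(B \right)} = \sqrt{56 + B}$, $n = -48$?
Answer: $353031692 - 17641 i \sqrt{26} \approx 3.5303 \cdot 10^{8} - 89952.0 i$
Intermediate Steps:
$F{\left(O \right)} = 5 O$
$\left(6 F{\left(-2 \right)} - 17581\right) \left(C{\left(\left(30 - 64\right) + n \right)} - 20012\right) = \left(6 \cdot 5 \left(-2\right) - 17581\right) \left(\sqrt{56 + \left(\left(30 - 64\right) - 48\right)} - 20012\right) = \left(6 \left(-10\right) - 17581\right) \left(\sqrt{56 - 82} - 20012\right) = \left(-60 - 17581\right) \left(\sqrt{56 - 82} - 20012\right) = - 17641 \left(\sqrt{-26} - 20012\right) = - 17641 \left(i \sqrt{26} - 20012\right) = - 17641 \left(-20012 + i \sqrt{26}\right) = 353031692 - 17641 i \sqrt{26}$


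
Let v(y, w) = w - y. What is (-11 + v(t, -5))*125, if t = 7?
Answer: -2875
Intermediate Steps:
(-11 + v(t, -5))*125 = (-11 + (-5 - 1*7))*125 = (-11 + (-5 - 7))*125 = (-11 - 12)*125 = -23*125 = -2875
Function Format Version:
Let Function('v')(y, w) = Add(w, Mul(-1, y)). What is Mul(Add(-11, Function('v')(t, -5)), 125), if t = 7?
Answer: -2875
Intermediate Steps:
Mul(Add(-11, Function('v')(t, -5)), 125) = Mul(Add(-11, Add(-5, Mul(-1, 7))), 125) = Mul(Add(-11, Add(-5, -7)), 125) = Mul(Add(-11, -12), 125) = Mul(-23, 125) = -2875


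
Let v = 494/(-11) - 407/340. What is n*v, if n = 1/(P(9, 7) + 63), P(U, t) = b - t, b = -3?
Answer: -172437/198220 ≈ -0.86993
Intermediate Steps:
P(U, t) = -3 - t
n = 1/53 (n = 1/((-3 - 1*7) + 63) = 1/((-3 - 7) + 63) = 1/(-10 + 63) = 1/53 ≈ 0.018868)
v = -172437/3740 (v = 494*(-1/11) - 407*1/340 = -494/11 - 407/340 = -172437/3740 ≈ -46.106)
n*v = (1/53)*(-172437/3740) = -172437/198220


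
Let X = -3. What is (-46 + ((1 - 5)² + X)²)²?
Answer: 15129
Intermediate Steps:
(-46 + ((1 - 5)² + X)²)² = (-46 + ((1 - 5)² - 3)²)² = (-46 + ((-4)² - 3)²)² = (-46 + (16 - 3)²)² = (-46 + 13²)² = (-46 + 169)² = 123² = 15129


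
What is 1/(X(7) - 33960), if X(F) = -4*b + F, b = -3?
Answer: -1/33941 ≈ -2.9463e-5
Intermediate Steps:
X(F) = 12 + F (X(F) = -4*(-3) + F = 12 + F)
1/(X(7) - 33960) = 1/((12 + 7) - 33960) = 1/(19 - 33960) = 1/(-33941) = -1/33941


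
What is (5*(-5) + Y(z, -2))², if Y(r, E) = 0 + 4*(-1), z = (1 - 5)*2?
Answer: 841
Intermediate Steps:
z = -8 (z = -4*2 = -8)
Y(r, E) = -4 (Y(r, E) = 0 - 4 = -4)
(5*(-5) + Y(z, -2))² = (5*(-5) - 4)² = (-25 - 4)² = (-29)² = 841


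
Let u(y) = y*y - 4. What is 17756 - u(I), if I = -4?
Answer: 17744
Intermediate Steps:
u(y) = -4 + y**2 (u(y) = y**2 - 4 = -4 + y**2)
17756 - u(I) = 17756 - (-4 + (-4)**2) = 17756 - (-4 + 16) = 17756 - 1*12 = 17756 - 12 = 17744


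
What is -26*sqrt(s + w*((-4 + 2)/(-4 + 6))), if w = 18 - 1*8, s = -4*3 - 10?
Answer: -104*I*sqrt(2) ≈ -147.08*I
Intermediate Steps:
s = -22 (s = -12 - 10 = -22)
w = 10 (w = 18 - 8 = 10)
-26*sqrt(s + w*((-4 + 2)/(-4 + 6))) = -26*sqrt(-22 + 10*((-4 + 2)/(-4 + 6))) = -26*sqrt(-22 + 10*(-2/2)) = -26*sqrt(-22 + 10*(-2*1/2)) = -26*sqrt(-22 + 10*(-1)) = -26*sqrt(-22 - 10) = -104*I*sqrt(2)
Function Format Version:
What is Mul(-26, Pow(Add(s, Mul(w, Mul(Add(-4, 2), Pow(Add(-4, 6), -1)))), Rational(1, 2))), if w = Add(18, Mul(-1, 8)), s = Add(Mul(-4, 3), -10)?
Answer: Mul(-104, I, Pow(2, Rational(1, 2))) ≈ Mul(-147.08, I)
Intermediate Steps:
s = -22 (s = Add(-12, -10) = -22)
w = 10 (w = Add(18, -8) = 10)
Mul(-26, Pow(Add(s, Mul(w, Mul(Add(-4, 2), Pow(Add(-4, 6), -1)))), Rational(1, 2))) = Mul(-26, Pow(Add(-22, Mul(10, Mul(Add(-4, 2), Pow(Add(-4, 6), -1)))), Rational(1, 2))) = Mul(-26, Pow(Add(-22, Mul(10, Mul(-2, Pow(2, -1)))), Rational(1, 2))) = Mul(-26, Pow(Add(-22, Mul(10, Mul(-2, Rational(1, 2)))), Rational(1, 2))) = Mul(-26, Pow(Add(-22, Mul(10, -1)), Rational(1, 2))) = Mul(-26, Pow(Add(-22, -10), Rational(1, 2))) = Mul(-26, Pow(-32, Rational(1, 2))) = Mul(-26, Mul(4, I, Pow(2, Rational(1, 2)))) = Mul(-104, I, Pow(2, Rational(1, 2)))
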